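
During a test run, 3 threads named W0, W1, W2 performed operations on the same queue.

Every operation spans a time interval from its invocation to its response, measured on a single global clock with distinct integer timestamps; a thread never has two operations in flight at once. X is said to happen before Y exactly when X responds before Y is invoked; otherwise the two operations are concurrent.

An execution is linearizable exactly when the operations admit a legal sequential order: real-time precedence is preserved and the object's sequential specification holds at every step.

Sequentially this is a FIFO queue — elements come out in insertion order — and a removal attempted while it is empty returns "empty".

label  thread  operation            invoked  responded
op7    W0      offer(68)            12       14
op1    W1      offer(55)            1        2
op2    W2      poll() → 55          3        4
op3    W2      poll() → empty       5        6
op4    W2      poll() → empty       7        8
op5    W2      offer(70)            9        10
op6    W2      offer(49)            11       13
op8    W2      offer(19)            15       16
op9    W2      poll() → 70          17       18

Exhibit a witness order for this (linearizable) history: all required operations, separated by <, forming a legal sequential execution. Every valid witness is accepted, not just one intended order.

1. op1 offer(55), leaving queue <55>
2. op2 poll() → 55, leaving queue <>
3. op3 poll() → empty, leaving queue <>
4. op4 poll() → empty, leaving queue <>
5. op5 offer(70), leaving queue <70>
6. op6 offer(49), leaving queue <70,49>
7. op7 offer(68), leaving queue <70,49,68>
8. op8 offer(19), leaving queue <70,49,68,19>
9. op9 poll() → 70, leaving queue <49,68,19>

op1 < op2 < op3 < op4 < op5 < op6 < op7 < op8 < op9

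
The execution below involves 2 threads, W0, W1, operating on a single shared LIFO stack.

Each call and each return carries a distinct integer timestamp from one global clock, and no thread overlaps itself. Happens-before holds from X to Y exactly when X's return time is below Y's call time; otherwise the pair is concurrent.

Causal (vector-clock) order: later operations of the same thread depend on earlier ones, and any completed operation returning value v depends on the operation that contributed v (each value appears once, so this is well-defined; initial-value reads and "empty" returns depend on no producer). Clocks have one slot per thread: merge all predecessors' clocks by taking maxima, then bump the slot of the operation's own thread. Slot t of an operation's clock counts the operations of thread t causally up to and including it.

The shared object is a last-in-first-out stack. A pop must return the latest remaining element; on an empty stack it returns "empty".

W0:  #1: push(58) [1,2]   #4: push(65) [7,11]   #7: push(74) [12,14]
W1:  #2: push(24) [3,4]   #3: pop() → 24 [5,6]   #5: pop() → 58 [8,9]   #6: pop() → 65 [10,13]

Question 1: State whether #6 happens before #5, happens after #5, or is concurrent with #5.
Answer: after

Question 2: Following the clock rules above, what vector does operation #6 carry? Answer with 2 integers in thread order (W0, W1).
Answer: (2, 4)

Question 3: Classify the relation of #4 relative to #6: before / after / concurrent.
Answer: concurrent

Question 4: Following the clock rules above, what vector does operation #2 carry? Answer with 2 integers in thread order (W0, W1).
Answer: (0, 1)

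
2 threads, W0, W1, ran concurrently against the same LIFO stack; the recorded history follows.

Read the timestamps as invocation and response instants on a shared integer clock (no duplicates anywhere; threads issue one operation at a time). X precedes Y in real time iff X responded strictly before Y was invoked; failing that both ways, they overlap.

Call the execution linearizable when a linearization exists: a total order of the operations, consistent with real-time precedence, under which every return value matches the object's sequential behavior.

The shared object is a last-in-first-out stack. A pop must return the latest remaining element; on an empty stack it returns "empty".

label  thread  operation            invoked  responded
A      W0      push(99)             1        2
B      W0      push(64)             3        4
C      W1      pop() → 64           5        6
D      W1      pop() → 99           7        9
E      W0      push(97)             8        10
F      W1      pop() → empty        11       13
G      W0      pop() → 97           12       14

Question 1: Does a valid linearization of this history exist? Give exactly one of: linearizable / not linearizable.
linearizable

one valid linearization: A, B, C, D, E, G, F
1. A push(99), leaving stack <99>
2. B push(64), leaving stack <99,64>
3. C pop() → 64, leaving stack <99>
4. D pop() → 99, leaving stack <>
5. E push(97), leaving stack <97>
6. G pop() → 97, leaving stack <>
7. F pop() → empty, leaving stack <>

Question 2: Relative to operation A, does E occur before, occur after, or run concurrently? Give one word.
after

E spans [8,10], A spans [1,2]
resp(A)=2 < inv(E)=8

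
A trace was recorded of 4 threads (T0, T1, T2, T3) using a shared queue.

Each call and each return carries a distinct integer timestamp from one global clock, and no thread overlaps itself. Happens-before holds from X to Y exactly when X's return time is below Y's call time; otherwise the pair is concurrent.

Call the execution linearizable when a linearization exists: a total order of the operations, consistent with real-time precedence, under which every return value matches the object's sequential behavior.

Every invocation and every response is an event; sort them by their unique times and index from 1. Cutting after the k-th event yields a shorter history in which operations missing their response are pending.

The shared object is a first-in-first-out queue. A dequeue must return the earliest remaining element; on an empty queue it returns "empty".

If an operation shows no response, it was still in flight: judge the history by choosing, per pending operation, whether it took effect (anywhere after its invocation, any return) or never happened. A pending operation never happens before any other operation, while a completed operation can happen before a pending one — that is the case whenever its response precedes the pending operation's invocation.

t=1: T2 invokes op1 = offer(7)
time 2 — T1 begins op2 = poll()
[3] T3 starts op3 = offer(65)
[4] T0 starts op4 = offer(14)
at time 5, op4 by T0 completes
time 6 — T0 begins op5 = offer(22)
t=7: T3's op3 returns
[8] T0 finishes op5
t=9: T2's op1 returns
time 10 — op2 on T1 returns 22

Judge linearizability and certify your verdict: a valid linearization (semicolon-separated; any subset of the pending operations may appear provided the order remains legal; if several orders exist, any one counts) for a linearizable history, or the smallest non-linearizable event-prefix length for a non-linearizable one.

not linearizable — minimal violating prefix: 10 events

already the first 10 events (up to op2's response at time 10) admit no linearization; the first 9 still do
the 5 completed operations admit 60 real-time orders; each fails the queue replay
e.g. op1, op2, op3, op4, op5: illegal at step 2, since op2 poll() → 22 cannot apply there
e.g. op1, op2, op4, op3, op5: illegal at step 2, since op2 poll() → 22 cannot apply there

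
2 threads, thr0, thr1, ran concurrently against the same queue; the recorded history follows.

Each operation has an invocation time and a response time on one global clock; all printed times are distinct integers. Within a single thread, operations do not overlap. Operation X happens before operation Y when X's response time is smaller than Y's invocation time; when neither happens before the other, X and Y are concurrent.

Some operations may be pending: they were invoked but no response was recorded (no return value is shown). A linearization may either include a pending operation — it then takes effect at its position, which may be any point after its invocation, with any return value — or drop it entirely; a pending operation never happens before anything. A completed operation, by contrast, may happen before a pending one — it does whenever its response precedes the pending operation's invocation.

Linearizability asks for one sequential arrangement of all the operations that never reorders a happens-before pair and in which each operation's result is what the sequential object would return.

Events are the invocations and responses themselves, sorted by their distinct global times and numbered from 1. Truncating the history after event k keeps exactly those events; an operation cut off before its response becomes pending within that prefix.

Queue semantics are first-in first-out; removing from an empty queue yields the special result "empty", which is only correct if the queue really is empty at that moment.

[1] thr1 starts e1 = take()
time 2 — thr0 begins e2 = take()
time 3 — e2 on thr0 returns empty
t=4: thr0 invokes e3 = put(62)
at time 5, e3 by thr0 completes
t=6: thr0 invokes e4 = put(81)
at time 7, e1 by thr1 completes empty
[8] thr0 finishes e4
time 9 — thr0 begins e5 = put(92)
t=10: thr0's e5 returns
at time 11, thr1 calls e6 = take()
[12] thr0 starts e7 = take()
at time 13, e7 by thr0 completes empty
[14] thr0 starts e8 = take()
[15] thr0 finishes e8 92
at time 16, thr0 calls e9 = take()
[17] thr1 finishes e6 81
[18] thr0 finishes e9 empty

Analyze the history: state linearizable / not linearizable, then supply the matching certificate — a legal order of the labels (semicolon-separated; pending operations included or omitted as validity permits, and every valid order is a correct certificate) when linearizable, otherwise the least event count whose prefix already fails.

the violation lands at event 13, e7's response at time 13: events 1..12 linearize, events 1..13 do not
the 6 completed operations admit 4 real-time orders; each fails the queue replay
include/drop combinations of the 1 pending operation (e6) were all tried; none helps
take e1, e2, e3, e4, e5, e7 (pending dropped): step 6 already fails, because e7 take() → empty cannot occur there
take e2, e1, e3, e4, e5, e7 (pending dropped): step 6 already fails, because e7 take() → empty cannot occur there

not linearizable — minimal violating prefix: 13 events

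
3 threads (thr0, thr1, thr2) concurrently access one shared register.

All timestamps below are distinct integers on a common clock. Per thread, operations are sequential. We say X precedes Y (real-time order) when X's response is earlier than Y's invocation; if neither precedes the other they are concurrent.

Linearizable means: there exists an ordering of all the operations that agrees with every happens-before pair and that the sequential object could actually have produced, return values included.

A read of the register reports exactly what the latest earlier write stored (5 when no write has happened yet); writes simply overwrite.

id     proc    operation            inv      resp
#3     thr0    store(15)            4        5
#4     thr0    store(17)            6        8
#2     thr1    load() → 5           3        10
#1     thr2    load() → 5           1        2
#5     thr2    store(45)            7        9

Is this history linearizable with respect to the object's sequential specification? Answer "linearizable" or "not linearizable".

witness order: #1, #2, #3, #4, #5
1. #1 load() → 5, leaving value 5
2. #2 load() → 5, leaving value 5
3. #3 store(15), leaving value 15
4. #4 store(17), leaving value 17
5. #5 store(45), leaving value 45

linearizable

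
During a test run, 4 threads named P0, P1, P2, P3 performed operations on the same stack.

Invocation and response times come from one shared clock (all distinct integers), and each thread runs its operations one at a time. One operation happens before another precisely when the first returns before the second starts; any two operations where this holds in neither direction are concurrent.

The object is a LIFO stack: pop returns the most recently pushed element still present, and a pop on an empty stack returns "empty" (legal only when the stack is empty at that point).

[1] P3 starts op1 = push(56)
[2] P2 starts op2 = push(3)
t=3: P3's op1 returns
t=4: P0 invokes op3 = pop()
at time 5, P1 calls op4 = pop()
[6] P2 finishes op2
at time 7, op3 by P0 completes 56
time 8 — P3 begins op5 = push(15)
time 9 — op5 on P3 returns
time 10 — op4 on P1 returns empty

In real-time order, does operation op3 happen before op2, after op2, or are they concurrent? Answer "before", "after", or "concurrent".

op3 spans [4,7], op2 spans [2,6]
the intervals overlap in both directions

concurrent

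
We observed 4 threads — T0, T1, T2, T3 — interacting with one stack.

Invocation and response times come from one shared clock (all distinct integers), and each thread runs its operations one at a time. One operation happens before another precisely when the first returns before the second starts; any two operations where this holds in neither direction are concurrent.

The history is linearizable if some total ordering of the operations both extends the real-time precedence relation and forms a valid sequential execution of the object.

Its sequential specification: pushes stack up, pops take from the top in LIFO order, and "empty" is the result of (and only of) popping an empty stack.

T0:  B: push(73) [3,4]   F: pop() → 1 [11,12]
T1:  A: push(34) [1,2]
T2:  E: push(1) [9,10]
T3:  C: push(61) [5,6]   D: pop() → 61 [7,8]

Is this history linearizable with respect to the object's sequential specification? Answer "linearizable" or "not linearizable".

a witness: A, B, C, D, E, F
after step 1 (A push(34)): stack <34>
after step 2 (B push(73)): stack <34,73>
after step 3 (C push(61)): stack <34,73,61>
after step 4 (D pop() → 61): stack <34,73>
after step 5 (E push(1)): stack <34,73,1>
after step 6 (F pop() → 1): stack <34,73>

linearizable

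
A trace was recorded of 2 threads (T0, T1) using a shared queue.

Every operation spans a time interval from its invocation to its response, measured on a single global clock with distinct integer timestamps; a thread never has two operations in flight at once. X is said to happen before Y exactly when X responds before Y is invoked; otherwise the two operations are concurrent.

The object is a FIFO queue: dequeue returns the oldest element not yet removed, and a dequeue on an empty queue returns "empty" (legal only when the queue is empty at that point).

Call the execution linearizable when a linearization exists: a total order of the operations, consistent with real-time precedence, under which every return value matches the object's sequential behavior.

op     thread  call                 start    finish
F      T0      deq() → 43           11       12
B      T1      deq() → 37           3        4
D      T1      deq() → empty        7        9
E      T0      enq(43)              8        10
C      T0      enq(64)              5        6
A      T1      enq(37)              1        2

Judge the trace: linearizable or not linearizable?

prefix check: 1..8 passes, 1..9 fails once D's time-9 response joins
a single order respects real time; the 4 completed queue operations fail replay along it
including or dropping the 1 pending operation (E) in any combination fails
take A, B, C, D (pending dropped): step 4 already fails, because D deq() → empty cannot occur there

not linearizable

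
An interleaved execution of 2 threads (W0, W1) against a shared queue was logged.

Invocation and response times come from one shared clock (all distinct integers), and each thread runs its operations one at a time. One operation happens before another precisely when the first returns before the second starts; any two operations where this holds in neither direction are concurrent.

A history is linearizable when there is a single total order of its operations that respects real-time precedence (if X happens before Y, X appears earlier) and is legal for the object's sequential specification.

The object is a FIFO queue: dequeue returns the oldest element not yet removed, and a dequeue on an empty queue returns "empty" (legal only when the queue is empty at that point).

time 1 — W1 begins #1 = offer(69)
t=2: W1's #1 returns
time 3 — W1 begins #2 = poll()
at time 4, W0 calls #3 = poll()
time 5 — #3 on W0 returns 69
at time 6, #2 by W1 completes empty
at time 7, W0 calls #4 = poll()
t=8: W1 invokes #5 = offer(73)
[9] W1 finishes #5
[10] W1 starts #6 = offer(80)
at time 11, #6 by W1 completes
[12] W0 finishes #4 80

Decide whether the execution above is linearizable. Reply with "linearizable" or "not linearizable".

not linearizable

prefix check: 1..11 passes, 1..12 fails once #4's time-12 response joins
no legal order exists: 6 real-time-consistent candidates over 6 completed queue operations, all rejected
e.g. #1, #2, #3, #4, #5, #6: illegal at step 2, since #2 poll() → empty cannot apply there
e.g. #1, #2, #3, #5, #4, #6: illegal at step 2, since #2 poll() → empty cannot apply there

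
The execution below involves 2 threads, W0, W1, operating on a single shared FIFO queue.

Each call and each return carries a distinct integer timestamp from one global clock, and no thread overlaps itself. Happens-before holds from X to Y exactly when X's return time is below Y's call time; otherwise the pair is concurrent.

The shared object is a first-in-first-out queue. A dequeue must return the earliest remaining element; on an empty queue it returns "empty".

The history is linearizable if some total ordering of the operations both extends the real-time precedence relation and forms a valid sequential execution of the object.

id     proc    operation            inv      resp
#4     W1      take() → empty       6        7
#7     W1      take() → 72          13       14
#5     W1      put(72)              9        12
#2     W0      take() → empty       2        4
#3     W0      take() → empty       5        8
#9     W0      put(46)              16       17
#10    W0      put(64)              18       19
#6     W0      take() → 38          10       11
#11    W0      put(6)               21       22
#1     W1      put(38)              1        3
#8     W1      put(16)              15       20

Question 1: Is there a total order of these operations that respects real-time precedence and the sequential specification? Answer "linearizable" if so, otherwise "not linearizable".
cut after 7 events: linearizable; cut after 8 events (#3 responds, time 8): not linearizable
no legal order exists: 4 real-time-consistent candidates over 4 completed FIFO queue operations, all rejected
e.g. #1, #2, #3, #4: illegal at step 2, since #2 take() → empty cannot apply there
e.g. #1, #2, #4, #3: illegal at step 2, since #2 take() → empty cannot apply there

not linearizable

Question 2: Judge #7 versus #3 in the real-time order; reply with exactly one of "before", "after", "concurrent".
#7 spans [13,14], #3 spans [5,8]
resp(#3)=8 < inv(#7)=13

after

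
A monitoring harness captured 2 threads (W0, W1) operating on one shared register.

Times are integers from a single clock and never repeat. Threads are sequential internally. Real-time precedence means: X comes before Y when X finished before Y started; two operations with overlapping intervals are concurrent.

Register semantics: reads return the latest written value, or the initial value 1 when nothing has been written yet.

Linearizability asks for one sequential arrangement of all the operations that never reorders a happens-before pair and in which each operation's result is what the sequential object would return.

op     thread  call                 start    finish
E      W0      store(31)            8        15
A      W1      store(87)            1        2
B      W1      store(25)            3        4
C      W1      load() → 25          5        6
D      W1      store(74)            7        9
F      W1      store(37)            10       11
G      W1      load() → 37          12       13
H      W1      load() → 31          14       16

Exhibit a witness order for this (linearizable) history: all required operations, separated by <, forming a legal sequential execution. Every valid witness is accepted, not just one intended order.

step 1: A store(87) — value 87
step 2: B store(25) — value 25
step 3: C load() → 25 — value 25
step 4: D store(74) — value 74
step 5: F store(37) — value 37
step 6: G load() → 37 — value 37
step 7: E store(31) — value 31
step 8: H load() → 31 — value 31

A < B < C < D < F < G < E < H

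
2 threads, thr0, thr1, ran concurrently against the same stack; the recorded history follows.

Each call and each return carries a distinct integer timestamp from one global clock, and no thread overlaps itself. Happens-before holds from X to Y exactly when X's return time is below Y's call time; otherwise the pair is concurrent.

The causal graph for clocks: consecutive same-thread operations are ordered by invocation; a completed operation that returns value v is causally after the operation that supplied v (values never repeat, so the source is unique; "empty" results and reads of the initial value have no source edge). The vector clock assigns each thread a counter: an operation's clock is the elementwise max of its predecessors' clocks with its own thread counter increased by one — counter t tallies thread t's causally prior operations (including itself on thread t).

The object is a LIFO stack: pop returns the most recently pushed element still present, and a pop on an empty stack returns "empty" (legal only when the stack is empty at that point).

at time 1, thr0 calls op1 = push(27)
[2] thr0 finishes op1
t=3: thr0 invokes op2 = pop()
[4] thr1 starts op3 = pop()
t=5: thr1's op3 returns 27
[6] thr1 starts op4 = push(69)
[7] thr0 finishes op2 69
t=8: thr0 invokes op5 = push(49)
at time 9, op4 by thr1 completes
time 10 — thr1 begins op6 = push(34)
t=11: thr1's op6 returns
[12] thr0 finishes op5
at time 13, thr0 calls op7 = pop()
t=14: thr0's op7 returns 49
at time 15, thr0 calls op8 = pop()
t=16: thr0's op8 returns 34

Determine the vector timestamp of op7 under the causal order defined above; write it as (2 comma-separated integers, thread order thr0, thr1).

(4, 2)

VC(op1, invoked at 1): no causal predecessors; +1 on thr0 → (1, 0)
op3, invoked 4, takes VC(op1)=(1, 0) under max, adds 1 for thr1 → (1, 1)
op4, invoked 6, takes VC(op3)=(1, 1) under max, adds 1 for thr1 → (1, 2)
op6, invoked 10, takes VC(op4)=(1, 2) under max, adds 1 for thr1 → (1, 3)
op2, invoked 3, takes VC(op1)=(1, 0), VC(op4)=(1, 2) under max, adds 1 for thr0 → (2, 2)
op5, invoked 8, takes VC(op2)=(2, 2) under max, adds 1 for thr0 → (3, 2)
op7, invoked 13, takes VC(op5)=(3, 2) under max, adds 1 for thr0 → (4, 2)
op8, invoked 15, takes VC(op6)=(1, 3), VC(op7)=(4, 2) under max, adds 1 for thr0 → (5, 3)
target: VC(op7) = (4, 2)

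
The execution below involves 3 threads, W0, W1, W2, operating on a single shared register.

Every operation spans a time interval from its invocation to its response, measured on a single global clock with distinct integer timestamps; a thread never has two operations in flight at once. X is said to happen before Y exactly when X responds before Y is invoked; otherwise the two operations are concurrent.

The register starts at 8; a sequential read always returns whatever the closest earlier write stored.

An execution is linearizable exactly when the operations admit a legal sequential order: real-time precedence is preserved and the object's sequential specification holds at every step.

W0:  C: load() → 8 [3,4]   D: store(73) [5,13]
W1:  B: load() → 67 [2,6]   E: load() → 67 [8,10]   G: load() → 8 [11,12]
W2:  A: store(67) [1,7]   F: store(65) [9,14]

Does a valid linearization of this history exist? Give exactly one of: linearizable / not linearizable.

prefix check: 1..11 passes, 1..12 fails once G's time-12 response joins
all 6 real-time-respecting orders fail — 5 completed register operations, no legal replay
include/drop combinations of the 2 pending operations (D, F) were all tried; none helps
one such order, A, B, C, E, G (pending dropped), breaks at step 3 where C load() → 8 is illegal
one such order, A, C, B, E, G (pending dropped), breaks at step 2 where C load() → 8 is illegal

not linearizable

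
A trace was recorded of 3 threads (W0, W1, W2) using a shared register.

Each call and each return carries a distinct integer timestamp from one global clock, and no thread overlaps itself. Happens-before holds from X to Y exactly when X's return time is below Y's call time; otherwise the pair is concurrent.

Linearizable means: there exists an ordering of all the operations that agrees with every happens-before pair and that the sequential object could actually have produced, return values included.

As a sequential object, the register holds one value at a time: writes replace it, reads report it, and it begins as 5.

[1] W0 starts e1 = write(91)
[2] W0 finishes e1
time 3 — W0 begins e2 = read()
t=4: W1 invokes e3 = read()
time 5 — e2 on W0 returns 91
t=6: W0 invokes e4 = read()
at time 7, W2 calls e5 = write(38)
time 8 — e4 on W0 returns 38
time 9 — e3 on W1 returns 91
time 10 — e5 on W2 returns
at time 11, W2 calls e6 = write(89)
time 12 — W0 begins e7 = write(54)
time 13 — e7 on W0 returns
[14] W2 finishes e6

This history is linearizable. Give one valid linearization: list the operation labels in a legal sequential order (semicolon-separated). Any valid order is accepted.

e1; e2; e3; e5; e4; e6; e7

1. e1 write(91), leaving value 91
2. e2 read() → 91, leaving value 91
3. e3 read() → 91, leaving value 91
4. e5 write(38), leaving value 38
5. e4 read() → 38, leaving value 38
6. e6 write(89), leaving value 89
7. e7 write(54), leaving value 54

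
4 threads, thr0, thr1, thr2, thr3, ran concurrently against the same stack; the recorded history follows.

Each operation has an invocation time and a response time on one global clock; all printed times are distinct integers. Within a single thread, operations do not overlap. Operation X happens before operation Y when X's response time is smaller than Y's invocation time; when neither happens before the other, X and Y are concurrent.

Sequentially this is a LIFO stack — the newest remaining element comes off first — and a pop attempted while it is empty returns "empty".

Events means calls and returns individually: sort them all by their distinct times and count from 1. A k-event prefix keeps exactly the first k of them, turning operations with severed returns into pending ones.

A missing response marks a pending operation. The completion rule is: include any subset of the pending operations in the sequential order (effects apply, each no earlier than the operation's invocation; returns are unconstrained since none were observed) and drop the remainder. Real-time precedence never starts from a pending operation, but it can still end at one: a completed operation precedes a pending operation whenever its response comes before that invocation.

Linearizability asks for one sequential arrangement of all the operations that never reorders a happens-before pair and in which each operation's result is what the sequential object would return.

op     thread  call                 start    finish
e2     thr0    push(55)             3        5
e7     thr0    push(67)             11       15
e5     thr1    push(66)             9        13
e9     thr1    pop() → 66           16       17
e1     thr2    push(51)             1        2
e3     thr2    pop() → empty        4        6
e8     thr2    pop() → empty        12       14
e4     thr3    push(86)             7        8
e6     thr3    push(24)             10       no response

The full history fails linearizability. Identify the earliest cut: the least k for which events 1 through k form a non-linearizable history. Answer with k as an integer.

6

events 1..5 are still linearizable — one witness is e1, e2:
after step 1 (e1 push(51)): stack <51>
after step 2 (e2 push(55)): stack <51,55>
include event 6 — e3 responding at 6 — and every candidate order breaks
for example e1, e2, e3 fails at step 3: e3 pop() → empty is not legal there
for example e1, e3, e2 fails at step 2: e3 pop() → empty is not legal there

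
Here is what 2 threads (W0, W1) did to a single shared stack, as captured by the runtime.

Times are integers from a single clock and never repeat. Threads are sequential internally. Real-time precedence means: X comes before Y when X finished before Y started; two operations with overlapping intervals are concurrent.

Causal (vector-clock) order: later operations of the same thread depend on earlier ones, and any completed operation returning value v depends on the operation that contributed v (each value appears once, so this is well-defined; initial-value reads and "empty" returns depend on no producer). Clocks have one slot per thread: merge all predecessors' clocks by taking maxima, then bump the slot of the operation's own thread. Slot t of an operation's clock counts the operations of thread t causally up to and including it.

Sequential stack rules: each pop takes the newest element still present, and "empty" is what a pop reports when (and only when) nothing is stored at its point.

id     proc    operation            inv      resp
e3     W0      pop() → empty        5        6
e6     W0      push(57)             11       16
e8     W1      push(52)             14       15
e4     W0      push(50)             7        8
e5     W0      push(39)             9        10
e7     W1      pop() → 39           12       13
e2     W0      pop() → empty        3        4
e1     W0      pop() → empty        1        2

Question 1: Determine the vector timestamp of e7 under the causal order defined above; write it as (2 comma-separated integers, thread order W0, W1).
Answer: (5, 1)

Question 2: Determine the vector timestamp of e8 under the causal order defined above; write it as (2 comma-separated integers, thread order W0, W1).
Answer: (5, 2)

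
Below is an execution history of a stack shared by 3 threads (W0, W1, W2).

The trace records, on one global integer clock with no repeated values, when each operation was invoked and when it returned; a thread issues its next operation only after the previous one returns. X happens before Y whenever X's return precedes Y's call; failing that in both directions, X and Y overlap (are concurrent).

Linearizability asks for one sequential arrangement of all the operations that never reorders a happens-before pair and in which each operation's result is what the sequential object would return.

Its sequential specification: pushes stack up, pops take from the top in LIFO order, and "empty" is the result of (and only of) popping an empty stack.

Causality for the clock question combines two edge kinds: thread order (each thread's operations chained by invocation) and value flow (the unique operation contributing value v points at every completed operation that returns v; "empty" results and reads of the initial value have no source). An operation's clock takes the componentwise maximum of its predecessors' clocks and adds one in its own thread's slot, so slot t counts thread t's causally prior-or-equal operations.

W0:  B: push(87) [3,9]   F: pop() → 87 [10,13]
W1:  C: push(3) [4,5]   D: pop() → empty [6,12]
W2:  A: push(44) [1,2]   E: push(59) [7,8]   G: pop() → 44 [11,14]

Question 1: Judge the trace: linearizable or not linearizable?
already the first 12 events (up to D's response at time 12) admit no linearization; the first 11 still do
5 completed operations, 8 real-time-consistent orders — every stack replay fails
every completion of the 2 pending operations (F, G) was checked; none linearizes
for example A, B, C, D, E (pending dropped) fails at step 4: D pop() → empty is not legal there
for example A, B, C, E, D (pending dropped) fails at step 5: D pop() → empty is not legal there

not linearizable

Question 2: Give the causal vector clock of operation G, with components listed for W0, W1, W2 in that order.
A, invoked 1, has no incoming edges; only W2's bump applies → (0, 0, 1)
C, invoked 4, has no incoming edges; only W1's bump applies → (0, 1, 0)
B, invoked 3, has no incoming edges; only W0's bump applies → (1, 0, 0)
E, invoked 7, takes VC(A)=(0, 0, 1) under max, adds 1 for W2 → (0, 0, 2)
D, invoked 6, takes VC(C)=(0, 1, 0) under max, adds 1 for W1 → (0, 2, 0)
F, invoked 10, takes VC(B)=(1, 0, 0) under max, adds 1 for W0 → (2, 0, 0)
G, invoked 11, takes VC(A)=(0, 0, 1), VC(E)=(0, 0, 2) under max, adds 1 for W2 → (0, 0, 3)
target: VC(G) = (0, 0, 3)

(0, 0, 3)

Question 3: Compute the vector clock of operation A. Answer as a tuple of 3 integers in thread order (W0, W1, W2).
invoked at 1, A has no predecessors; its own W2 bump gives (0, 0, 1)
invoked at 4, C has no predecessors; its own W1 bump gives (0, 1, 0)
invoked at 3, B has no predecessors; its own W0 bump gives (1, 0, 0)
E (invocation 7): componentwise max over VC(A)=(0, 0, 1), +1 at W2, giving (0, 0, 2)
D (invocation 6): componentwise max over VC(C)=(0, 1, 0), +1 at W1, giving (0, 2, 0)
F (invocation 10): componentwise max over VC(B)=(1, 0, 0), +1 at W0, giving (2, 0, 0)
G (invocation 11): componentwise max over VC(A)=(0, 0, 1), VC(E)=(0, 0, 2), +1 at W2, giving (0, 0, 3)
target: VC(A) = (0, 0, 1)

(0, 0, 1)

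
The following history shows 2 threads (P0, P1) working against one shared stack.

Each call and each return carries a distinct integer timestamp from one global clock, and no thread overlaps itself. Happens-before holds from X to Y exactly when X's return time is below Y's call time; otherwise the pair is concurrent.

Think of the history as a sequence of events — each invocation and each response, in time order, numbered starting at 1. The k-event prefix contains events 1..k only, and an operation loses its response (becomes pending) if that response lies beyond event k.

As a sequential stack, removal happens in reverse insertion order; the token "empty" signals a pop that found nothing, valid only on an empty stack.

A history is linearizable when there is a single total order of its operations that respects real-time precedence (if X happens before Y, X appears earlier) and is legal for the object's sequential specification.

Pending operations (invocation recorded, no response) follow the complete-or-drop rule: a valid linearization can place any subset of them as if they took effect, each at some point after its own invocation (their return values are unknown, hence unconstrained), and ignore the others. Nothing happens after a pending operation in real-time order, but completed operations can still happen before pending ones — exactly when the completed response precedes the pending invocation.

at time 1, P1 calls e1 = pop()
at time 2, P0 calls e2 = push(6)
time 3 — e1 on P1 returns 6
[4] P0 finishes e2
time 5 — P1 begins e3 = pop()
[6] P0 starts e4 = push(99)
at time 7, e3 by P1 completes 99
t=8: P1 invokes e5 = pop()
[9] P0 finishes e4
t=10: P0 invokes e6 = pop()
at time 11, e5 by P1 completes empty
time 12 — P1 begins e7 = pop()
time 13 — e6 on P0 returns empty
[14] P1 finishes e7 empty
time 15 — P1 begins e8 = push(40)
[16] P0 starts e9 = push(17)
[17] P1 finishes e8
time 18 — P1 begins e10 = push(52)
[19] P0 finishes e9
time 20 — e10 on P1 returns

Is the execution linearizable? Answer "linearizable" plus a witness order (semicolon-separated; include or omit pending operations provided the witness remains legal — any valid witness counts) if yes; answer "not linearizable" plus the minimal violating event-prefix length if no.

1. e2 push(6), leaving stack <6>
2. e1 pop() → 6, leaving stack <>
3. e4 push(99), leaving stack <99>
4. e3 pop() → 99, leaving stack <>
5. e5 pop() → empty, leaving stack <>
6. e6 pop() → empty, leaving stack <>
7. e7 pop() → empty, leaving stack <>
8. e8 push(40), leaving stack <40>
9. e9 push(17), leaving stack <40,17>
10. e10 push(52), leaving stack <40,17,52>

linearizable — witness: e2; e1; e4; e3; e5; e6; e7; e8; e9; e10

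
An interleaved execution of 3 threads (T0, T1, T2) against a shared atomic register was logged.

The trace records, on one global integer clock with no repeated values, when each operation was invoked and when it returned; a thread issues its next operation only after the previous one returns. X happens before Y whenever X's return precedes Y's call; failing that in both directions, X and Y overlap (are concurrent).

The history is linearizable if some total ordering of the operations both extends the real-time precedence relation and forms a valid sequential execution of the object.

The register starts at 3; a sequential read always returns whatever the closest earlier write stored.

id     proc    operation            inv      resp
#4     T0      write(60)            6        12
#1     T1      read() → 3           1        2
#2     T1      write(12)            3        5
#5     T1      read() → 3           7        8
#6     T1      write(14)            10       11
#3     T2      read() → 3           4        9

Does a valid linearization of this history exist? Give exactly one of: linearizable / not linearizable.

not linearizable

prefix check: 1..7 passes, 1..8 fails once #5's time-8 response joins
exactly one order of the 3 completed ops respects real time; the atomic register replay fails
include/drop combinations of the 2 pending operations (#3, #4) were all tried; none helps
one such order, #1, #2, #5 (pending dropped), breaks at step 3 where #5 read() → 3 is illegal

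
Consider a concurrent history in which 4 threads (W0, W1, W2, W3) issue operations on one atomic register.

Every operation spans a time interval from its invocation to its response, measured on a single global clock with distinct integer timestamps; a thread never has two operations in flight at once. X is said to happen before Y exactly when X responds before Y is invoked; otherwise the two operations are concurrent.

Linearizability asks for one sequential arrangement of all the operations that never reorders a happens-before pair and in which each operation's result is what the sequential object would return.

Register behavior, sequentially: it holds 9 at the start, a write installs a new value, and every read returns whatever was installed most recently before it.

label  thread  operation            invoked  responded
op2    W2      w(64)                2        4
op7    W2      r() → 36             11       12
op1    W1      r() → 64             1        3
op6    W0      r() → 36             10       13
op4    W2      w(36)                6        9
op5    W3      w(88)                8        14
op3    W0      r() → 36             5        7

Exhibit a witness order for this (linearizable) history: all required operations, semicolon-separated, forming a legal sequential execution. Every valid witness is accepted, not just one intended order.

step 1: op2 w(64) — value 64
step 2: op1 r() → 64 — value 64
step 3: op4 w(36) — value 36
step 4: op3 r() → 36 — value 36
step 5: op6 r() → 36 — value 36
step 6: op7 r() → 36 — value 36
step 7: op5 w(88) — value 88

op2; op1; op4; op3; op6; op7; op5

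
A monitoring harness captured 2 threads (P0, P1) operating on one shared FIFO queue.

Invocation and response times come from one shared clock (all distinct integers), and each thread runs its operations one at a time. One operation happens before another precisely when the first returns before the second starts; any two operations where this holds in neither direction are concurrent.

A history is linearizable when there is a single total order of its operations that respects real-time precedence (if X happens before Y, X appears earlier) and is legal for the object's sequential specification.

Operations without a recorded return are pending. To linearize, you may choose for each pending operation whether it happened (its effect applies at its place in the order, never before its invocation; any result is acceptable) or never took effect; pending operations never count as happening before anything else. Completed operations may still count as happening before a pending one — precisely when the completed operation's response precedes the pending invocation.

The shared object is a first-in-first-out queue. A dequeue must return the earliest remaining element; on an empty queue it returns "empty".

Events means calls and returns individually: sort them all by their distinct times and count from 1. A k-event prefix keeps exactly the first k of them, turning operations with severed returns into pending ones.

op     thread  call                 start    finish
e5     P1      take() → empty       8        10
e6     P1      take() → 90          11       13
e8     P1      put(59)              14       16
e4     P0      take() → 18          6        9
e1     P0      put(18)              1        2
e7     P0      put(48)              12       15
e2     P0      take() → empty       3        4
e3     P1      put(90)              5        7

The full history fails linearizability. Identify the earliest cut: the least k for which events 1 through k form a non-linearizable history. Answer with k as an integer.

4

one valid order for events 1..3 is e1:
step 1: e1 put(18) — queue <18>
include event 4 — e2 responding at 4 — and every candidate order breaks
e.g. e1, e2: illegal at step 2, since e2 take() → empty cannot apply there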